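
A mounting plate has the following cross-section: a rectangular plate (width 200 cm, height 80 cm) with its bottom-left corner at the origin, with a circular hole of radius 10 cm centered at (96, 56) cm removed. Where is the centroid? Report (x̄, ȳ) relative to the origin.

x̄ = 100.08 cm, ȳ = 39.68 cm

plate: A = 200 × 80 = 16000.00, centroid at (100.00, 40.00).
hole: A = −π·10² = -314.16, centroid at (96.00, 56.00).
ΣA = 15685.84 cm²
ΣAx̄ = (16000.00)(100.00) + (-314.16)(96.00) = 1569840.71 cm³
ΣAȳ = (16000.00)(40.00) + (-314.16)(56.00) = 622407.08 cm³
x̄ = 1569840.71 / 15685.84 = 100.08 cm
ȳ = 622407.08 / 15685.84 = 39.68 cm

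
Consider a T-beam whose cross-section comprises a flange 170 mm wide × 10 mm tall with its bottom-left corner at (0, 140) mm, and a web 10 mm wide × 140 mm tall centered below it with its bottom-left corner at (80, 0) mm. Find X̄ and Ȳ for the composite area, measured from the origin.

web: A = 10 × 140 = 1400.00, centroid at (85.00, 70.00).
flange: A = 170 × 10 = 1700.00, centroid at (85.00, 145.00).
ΣA = 3100.00 mm², ΣAX̄ = 263500.00 mm³, ΣAȲ = 344500.00 mm³.
X̄ = 263500.00/3100.00 = 85.00 mm; Ȳ = 344500.00/3100.00 = 111.13 mm.

X̄ = 85.00 mm, Ȳ = 111.13 mm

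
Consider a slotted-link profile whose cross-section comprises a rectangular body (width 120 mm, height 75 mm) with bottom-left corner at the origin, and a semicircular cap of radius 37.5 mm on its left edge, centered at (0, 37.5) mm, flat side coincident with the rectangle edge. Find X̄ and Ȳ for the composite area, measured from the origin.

rectangular body: A = 120 × 75 = 9000.00, centroid at (60.00, 37.50).
semicircular end: A = ½π·37.5² = 2208.93, centroid at (-15.92, 37.50).
ΣA = 11208.93 mm²
ΣAX̄ = (9000.00)(60.00) + (2208.93)(-15.92) = 504843.75 mm³
ΣAȲ = (9000.00)(37.50) + (2208.93)(37.50) = 420334.96 mm³
X̄ = 504843.75 / 11208.93 = 45.04 mm
Ȳ = 420334.96 / 11208.93 = 37.50 mm

X̄ = 45.04 mm, Ȳ = 37.50 mm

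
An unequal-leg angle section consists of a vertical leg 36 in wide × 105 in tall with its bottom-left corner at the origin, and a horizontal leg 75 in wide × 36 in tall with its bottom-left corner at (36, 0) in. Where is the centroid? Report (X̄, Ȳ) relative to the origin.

vertical leg: A = 36 × 105 = 3780.00, centroid at (18.00, 52.50).
horizontal leg: A = 75 × 36 = 2700.00, centroid at (73.50, 18.00).
ΣA = 6480.00 in², ΣAX̄ = 266490.00 in³, ΣAȲ = 247050.00 in³.
X̄ = 266490.00/6480.00 = 41.12 in; Ȳ = 247050.00/6480.00 = 38.12 in.

X̄ = 41.12 in, Ȳ = 38.12 in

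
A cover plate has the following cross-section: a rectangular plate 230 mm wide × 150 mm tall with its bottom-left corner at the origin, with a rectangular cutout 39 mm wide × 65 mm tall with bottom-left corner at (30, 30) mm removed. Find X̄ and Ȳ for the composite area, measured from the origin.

plate: A = 230 × 150 = 34500.00, centroid at (115.00, 75.00).
hole: A = −(39 × 65) = -2535.00, centroid at (49.50, 62.50).
ΣA = 31965.00 mm²
ΣAX̄ = (34500.00)(115.00) + (-2535.00)(49.50) = 3842017.50 mm³
ΣAȲ = (34500.00)(75.00) + (-2535.00)(62.50) = 2429062.50 mm³
X̄ = 3842017.50 / 31965.00 = 120.19 mm
Ȳ = 2429062.50 / 31965.00 = 75.99 mm

X̄ = 120.19 mm, Ȳ = 75.99 mm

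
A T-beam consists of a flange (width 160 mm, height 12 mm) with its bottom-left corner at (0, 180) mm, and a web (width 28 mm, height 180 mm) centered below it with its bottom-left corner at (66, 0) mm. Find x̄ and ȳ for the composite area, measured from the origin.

x̄ = 80.00 mm, ȳ = 116.48 mm

Part | A | x̄ᵢ | ȳᵢ | A·x̄ᵢ | A·ȳᵢ
web | 5040.00 | 80.00 | 90.00 | 403200.00 | 453600.00
flange | 1920.00 | 80.00 | 186.00 | 153600.00 | 357120.00
Σ | 6960.00 |  |  | 556800.00 | 810720.00
x̄ = 556800.00 / 6960.00 = 80.00 mm
ȳ = 810720.00 / 6960.00 = 116.48 mm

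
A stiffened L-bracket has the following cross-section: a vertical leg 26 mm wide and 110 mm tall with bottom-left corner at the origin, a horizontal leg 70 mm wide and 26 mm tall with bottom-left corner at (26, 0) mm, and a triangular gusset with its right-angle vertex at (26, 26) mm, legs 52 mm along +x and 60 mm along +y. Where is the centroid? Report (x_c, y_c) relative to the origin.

x_c = 34.58 mm, y_c = 40.50 mm

vertical leg: A = 26 × 110 = 2860.00, centroid at (13.00, 55.00).
horizontal leg: A = 70 × 26 = 1820.00, centroid at (61.00, 13.00).
gusset: A = ½·52·60 = 1560.00, centroid at (43.33, 46.00).
ΣA = 6240.00 mm², ΣAx_c = 215800.00 mm³, ΣAy_c = 252720.00 mm³.
x_c = 215800.00/6240.00 = 34.58 mm; y_c = 252720.00/6240.00 = 40.50 mm.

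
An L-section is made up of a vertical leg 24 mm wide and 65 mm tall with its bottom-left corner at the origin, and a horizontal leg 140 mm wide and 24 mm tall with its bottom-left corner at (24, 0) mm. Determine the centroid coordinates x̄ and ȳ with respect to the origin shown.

x̄ = 68.00 mm, ȳ = 18.50 mm

vertical leg: A = 24 × 65 = 1560.00, centroid at (12.00, 32.50).
horizontal leg: A = 140 × 24 = 3360.00, centroid at (94.00, 12.00).
ΣA = 4920.00 mm²
ΣAx̄ = (1560.00)(12.00) + (3360.00)(94.00) = 334560.00 mm³
ΣAȳ = (1560.00)(32.50) + (3360.00)(12.00) = 91020.00 mm³
x̄ = 334560.00 / 4920.00 = 68.00 mm
ȳ = 91020.00 / 4920.00 = 18.50 mm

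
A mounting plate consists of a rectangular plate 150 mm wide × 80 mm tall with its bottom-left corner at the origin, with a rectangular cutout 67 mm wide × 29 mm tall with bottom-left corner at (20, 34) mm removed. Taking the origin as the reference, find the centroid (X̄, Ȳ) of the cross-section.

plate: A = 150 × 80 = 12000.00, centroid at (75.00, 40.00).
hole: A = −(67 × 29) = -1943.00, centroid at (53.50, 48.50).
ΣA = 10057.00 mm², ΣAX̄ = 796049.50 mm³, ΣAȲ = 385764.50 mm³.
X̄ = 796049.50/10057.00 = 79.15 mm; Ȳ = 385764.50/10057.00 = 38.36 mm.

X̄ = 79.15 mm, Ȳ = 38.36 mm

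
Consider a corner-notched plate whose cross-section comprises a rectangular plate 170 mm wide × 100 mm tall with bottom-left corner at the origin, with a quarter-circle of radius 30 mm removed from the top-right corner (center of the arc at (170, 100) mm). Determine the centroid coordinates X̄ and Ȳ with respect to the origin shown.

plate: A = 170 × 100 = 17000.00, centroid at (85.00, 50.00).
removed quarter-circle: A = −¼π·30² = -706.86, centroid at (157.27, 87.27).
ΣA = 16293.14 mm²
ΣAX̄ = (17000.00)(85.00) + (-706.86)(157.27) = 1333834.08 mm³
ΣAȲ = (17000.00)(50.00) + (-706.86)(87.27) = 788314.17 mm³
X̄ = 1333834.08 / 16293.14 = 81.86 mm
Ȳ = 788314.17 / 16293.14 = 48.38 mm

X̄ = 81.86 mm, Ȳ = 48.38 mm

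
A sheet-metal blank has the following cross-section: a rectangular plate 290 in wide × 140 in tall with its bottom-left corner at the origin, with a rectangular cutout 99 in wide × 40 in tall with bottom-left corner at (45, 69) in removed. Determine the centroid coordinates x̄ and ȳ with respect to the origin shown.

x̄ = 150.46 in, ȳ = 67.95 in

plate: A = 290 × 140 = 40600.00, centroid at (145.00, 70.00).
hole: A = −(99 × 40) = -3960.00, centroid at (94.50, 89.00).
ΣA = 36640.00 in², ΣAx̄ = 5512780.00 in³, ΣAȳ = 2489560.00 in³.
x̄ = 5512780.00/36640.00 = 150.46 in; ȳ = 2489560.00/36640.00 = 67.95 in.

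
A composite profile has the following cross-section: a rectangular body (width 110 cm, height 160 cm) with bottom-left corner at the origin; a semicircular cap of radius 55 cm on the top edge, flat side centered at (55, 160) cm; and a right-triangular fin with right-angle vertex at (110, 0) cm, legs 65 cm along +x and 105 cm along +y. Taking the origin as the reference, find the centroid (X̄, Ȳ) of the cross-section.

rectangular body: A = 110 × 160 = 17600.00, centroid at (55.00, 80.00).
semicircular top: A = ½π·55² = 4751.66, centroid at (55.00, 183.34).
triangular fin: A = ½·65·105 = 3412.50, centroid at (131.67, 35.00).
ΣA = 25764.16 cm², ΣAX̄ = 1678653.74 cm³, ΣAȲ = 2398619.59 cm³.
X̄ = 1678653.74/25764.16 = 65.15 cm; Ȳ = 2398619.59/25764.16 = 93.10 cm.

X̄ = 65.15 cm, Ȳ = 93.10 cm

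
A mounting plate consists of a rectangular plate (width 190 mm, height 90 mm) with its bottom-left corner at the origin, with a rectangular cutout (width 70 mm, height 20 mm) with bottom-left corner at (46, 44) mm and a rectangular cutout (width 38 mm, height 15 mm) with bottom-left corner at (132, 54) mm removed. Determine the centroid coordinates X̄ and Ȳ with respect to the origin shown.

plate: A = 190 × 90 = 17100.00, centroid at (95.00, 45.00).
hole 1: A = −(70 × 20) = -1400.00, centroid at (81.00, 54.00).
hole 2: A = −(38 × 15) = -570.00, centroid at (151.00, 61.50).
ΣA = 15130.00 mm², ΣAX̄ = 1425030.00 mm³, ΣAȲ = 658845.00 mm³.
X̄ = 1425030.00/15130.00 = 94.19 mm; Ȳ = 658845.00/15130.00 = 43.55 mm.

X̄ = 94.19 mm, Ȳ = 43.55 mm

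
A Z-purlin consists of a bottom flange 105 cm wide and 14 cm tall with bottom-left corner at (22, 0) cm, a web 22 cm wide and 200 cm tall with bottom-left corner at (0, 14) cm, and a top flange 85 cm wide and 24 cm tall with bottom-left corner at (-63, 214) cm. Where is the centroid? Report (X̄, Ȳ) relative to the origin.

bottom flange: A = 105 × 14 = 1470.00, centroid at (74.50, 7.00).
web: A = 22 × 200 = 4400.00, centroid at (11.00, 114.00).
top flange: A = 85 × 24 = 2040.00, centroid at (-20.50, 226.00).
ΣA = 7910.00 cm²
ΣAX̄ = (1470.00)(74.50) + (4400.00)(11.00) + (2040.00)(-20.50) = 116095.00 cm³
ΣAȲ = (1470.00)(7.00) + (4400.00)(114.00) + (2040.00)(226.00) = 972930.00 cm³
X̄ = 116095.00 / 7910.00 = 14.68 cm
Ȳ = 972930.00 / 7910.00 = 123.00 cm

X̄ = 14.68 cm, Ȳ = 123.00 cm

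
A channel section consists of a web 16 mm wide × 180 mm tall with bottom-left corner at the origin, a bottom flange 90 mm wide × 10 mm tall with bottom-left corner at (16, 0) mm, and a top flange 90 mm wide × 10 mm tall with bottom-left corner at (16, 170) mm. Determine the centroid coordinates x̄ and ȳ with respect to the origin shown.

x̄ = 28.38 mm, ȳ = 90.00 mm

web: A = 16 × 180 = 2880.00, centroid at (8.00, 90.00).
bottom flange: A = 90 × 10 = 900.00, centroid at (61.00, 5.00).
top flange: A = 90 × 10 = 900.00, centroid at (61.00, 175.00).
ΣA = 4680.00 mm², ΣAx̄ = 132840.00 mm³, ΣAȳ = 421200.00 mm³.
x̄ = 132840.00/4680.00 = 28.38 mm; ȳ = 421200.00/4680.00 = 90.00 mm.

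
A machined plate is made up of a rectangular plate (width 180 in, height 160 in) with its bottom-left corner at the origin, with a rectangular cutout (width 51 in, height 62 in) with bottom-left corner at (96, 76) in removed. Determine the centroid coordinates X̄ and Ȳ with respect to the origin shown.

X̄ = 86.12 in, Ȳ = 76.67 in

Part | A | x̄ᵢ | ȳᵢ | A·x̄ᵢ | A·ȳᵢ
plate | 28800.00 | 90.00 | 80.00 | 2592000.00 | 2304000.00
hole | -3162.00 | 121.50 | 107.00 | -384183.00 | -338334.00
Σ | 25638.00 |  |  | 2207817.00 | 1965666.00
X̄ = 2207817.00 / 25638.00 = 86.12 in
Ȳ = 1965666.00 / 25638.00 = 76.67 in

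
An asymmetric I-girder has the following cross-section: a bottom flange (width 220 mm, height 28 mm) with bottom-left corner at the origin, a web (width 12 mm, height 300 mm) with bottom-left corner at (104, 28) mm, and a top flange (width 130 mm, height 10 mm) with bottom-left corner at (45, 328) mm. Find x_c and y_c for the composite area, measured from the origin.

x_c = 110.00 mm, y_c = 104.88 mm

bottom flange: A = 220 × 28 = 6160.00, centroid at (110.00, 14.00).
web: A = 12 × 300 = 3600.00, centroid at (110.00, 178.00).
top flange: A = 130 × 10 = 1300.00, centroid at (110.00, 333.00).
ΣA = 11060.00 mm²
ΣAx_c = (6160.00)(110.00) + (3600.00)(110.00) + (1300.00)(110.00) = 1216600.00 mm³
ΣAy_c = (6160.00)(14.00) + (3600.00)(178.00) + (1300.00)(333.00) = 1159940.00 mm³
x_c = 1216600.00 / 11060.00 = 110.00 mm
y_c = 1159940.00 / 11060.00 = 104.88 mm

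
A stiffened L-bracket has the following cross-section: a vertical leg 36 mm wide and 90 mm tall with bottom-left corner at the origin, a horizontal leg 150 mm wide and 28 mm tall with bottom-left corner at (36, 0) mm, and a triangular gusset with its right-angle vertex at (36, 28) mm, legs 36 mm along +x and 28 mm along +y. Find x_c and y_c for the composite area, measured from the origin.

x_c = 69.07 mm, y_c = 28.12 mm

vertical leg: A = 36 × 90 = 3240.00, centroid at (18.00, 45.00).
horizontal leg: A = 150 × 28 = 4200.00, centroid at (111.00, 14.00).
gusset: A = ½·36·28 = 504.00, centroid at (48.00, 37.33).
ΣA = 7944.00 mm²
ΣAx_c = (3240.00)(18.00) + (4200.00)(111.00) + (504.00)(48.00) = 548712.00 mm³
ΣAy_c = (3240.00)(45.00) + (4200.00)(14.00) + (504.00)(37.33) = 223416.00 mm³
x_c = 548712.00 / 7944.00 = 69.07 mm
y_c = 223416.00 / 7944.00 = 28.12 mm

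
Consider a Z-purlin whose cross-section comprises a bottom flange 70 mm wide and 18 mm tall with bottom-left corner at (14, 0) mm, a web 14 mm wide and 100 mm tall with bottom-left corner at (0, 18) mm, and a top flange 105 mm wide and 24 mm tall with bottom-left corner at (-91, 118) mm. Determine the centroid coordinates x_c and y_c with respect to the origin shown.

bottom flange: A = 70 × 18 = 1260.00, centroid at (49.00, 9.00).
web: A = 14 × 100 = 1400.00, centroid at (7.00, 68.00).
top flange: A = 105 × 24 = 2520.00, centroid at (-38.50, 130.00).
ΣA = 5180.00 mm²
ΣAx_c = (1260.00)(49.00) + (1400.00)(7.00) + (2520.00)(-38.50) = -25480.00 mm³
ΣAy_c = (1260.00)(9.00) + (1400.00)(68.00) + (2520.00)(130.00) = 434140.00 mm³
x_c = -25480.00 / 5180.00 = -4.92 mm
y_c = 434140.00 / 5180.00 = 83.81 mm

x_c = -4.92 mm, y_c = 83.81 mm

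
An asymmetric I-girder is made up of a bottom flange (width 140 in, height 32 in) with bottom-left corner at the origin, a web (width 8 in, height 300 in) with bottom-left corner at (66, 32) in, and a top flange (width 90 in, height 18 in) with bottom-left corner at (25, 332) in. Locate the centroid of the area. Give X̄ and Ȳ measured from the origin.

bottom flange: A = 140 × 32 = 4480.00, centroid at (70.00, 16.00).
web: A = 8 × 300 = 2400.00, centroid at (70.00, 182.00).
top flange: A = 90 × 18 = 1620.00, centroid at (70.00, 341.00).
ΣA = 8500.00 in²
ΣAX̄ = (4480.00)(70.00) + (2400.00)(70.00) + (1620.00)(70.00) = 595000.00 in³
ΣAȲ = (4480.00)(16.00) + (2400.00)(182.00) + (1620.00)(341.00) = 1060900.00 in³
X̄ = 595000.00 / 8500.00 = 70.00 in
Ȳ = 1060900.00 / 8500.00 = 124.81 in

X̄ = 70.00 in, Ȳ = 124.81 in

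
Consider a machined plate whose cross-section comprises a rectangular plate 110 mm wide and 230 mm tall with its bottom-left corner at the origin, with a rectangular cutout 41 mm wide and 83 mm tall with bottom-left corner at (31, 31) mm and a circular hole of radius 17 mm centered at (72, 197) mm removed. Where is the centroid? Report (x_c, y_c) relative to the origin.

x_c = 54.83 mm, y_c = 118.34 mm

Part | A | x̄ᵢ | ȳᵢ | A·x̄ᵢ | A·ȳᵢ
plate | 25300.00 | 55.00 | 115.00 | 1391500.00 | 2909500.00
hole 1 | -3403.00 | 51.50 | 72.50 | -175254.50 | -246717.50
hole 2 | -907.92 | 72.00 | 197.00 | -65370.26 | -178860.29
Σ | 20989.08 |  |  | 1150875.24 | 2483922.21
x_c = 1150875.24 / 20989.08 = 54.83 mm
y_c = 2483922.21 / 20989.08 = 118.34 mm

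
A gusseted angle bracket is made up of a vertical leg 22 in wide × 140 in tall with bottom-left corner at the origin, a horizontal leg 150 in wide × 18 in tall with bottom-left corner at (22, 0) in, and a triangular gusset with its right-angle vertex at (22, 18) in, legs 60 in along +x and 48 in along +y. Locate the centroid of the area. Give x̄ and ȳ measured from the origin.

vertical leg: A = 22 × 140 = 3080.00, centroid at (11.00, 70.00).
horizontal leg: A = 150 × 18 = 2700.00, centroid at (97.00, 9.00).
gusset: A = ½·60·48 = 1440.00, centroid at (42.00, 34.00).
ΣA = 7220.00 in²
ΣAx̄ = (3080.00)(11.00) + (2700.00)(97.00) + (1440.00)(42.00) = 356260.00 in³
ΣAȳ = (3080.00)(70.00) + (2700.00)(9.00) + (1440.00)(34.00) = 288860.00 in³
x̄ = 356260.00 / 7220.00 = 49.34 in
ȳ = 288860.00 / 7220.00 = 40.01 in

x̄ = 49.34 in, ȳ = 40.01 in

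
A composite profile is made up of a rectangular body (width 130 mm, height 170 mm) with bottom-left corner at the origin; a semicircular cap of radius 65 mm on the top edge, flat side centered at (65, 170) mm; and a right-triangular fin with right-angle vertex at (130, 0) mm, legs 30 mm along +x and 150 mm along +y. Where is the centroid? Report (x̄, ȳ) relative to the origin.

rectangular body: A = 130 × 170 = 22100.00, centroid at (65.00, 85.00).
semicircular top: A = ½π·65² = 6636.61, centroid at (65.00, 197.59).
triangular fin: A = ½·30·150 = 2250.00, centroid at (140.00, 50.00).
ΣA = 30986.61 mm²
ΣAx̄ = (22100.00)(65.00) + (6636.61)(65.00) + (2250.00)(140.00) = 2182879.94 mm³
ΣAȳ = (22100.00)(85.00) + (6636.61)(197.59) + (2250.00)(50.00) = 3302307.80 mm³
x̄ = 2182879.94 / 30986.61 = 70.45 mm
ȳ = 3302307.80 / 30986.61 = 106.57 mm

x̄ = 70.45 mm, ȳ = 106.57 mm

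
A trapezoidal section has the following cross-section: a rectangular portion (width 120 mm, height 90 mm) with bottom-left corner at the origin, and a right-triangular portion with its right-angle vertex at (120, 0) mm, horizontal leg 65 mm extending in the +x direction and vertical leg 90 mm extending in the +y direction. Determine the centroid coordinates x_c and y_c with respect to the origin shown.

x_c = 77.40 mm, y_c = 41.80 mm

Part | A | x̄ᵢ | ȳᵢ | A·x̄ᵢ | A·ȳᵢ
rectangular portion | 10800.00 | 60.00 | 45.00 | 648000.00 | 486000.00
triangular portion | 2925.00 | 141.67 | 30.00 | 414375.00 | 87750.00
Σ | 13725.00 |  |  | 1062375.00 | 573750.00
x_c = 1062375.00 / 13725.00 = 77.40 mm
y_c = 573750.00 / 13725.00 = 41.80 mm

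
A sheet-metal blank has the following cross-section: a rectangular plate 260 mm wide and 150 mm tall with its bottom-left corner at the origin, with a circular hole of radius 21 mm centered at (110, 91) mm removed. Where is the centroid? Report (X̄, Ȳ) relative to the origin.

Part | A | x̄ᵢ | ȳᵢ | A·x̄ᵢ | A·ȳᵢ
plate | 39000.00 | 130.00 | 75.00 | 5070000.00 | 2925000.00
hole | -1385.44 | 110.00 | 91.00 | -152398.66 | -126075.25
Σ | 37614.56 |  |  | 4917601.34 | 2798924.75
X̄ = 4917601.34 / 37614.56 = 130.74 mm
Ȳ = 2798924.75 / 37614.56 = 74.41 mm

X̄ = 130.74 mm, Ȳ = 74.41 mm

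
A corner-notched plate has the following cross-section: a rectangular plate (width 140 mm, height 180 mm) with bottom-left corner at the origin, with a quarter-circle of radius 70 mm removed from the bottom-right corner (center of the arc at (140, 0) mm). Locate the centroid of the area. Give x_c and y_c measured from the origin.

plate: A = 140 × 180 = 25200.00, centroid at (70.00, 90.00).
removed quarter-circle: A = −¼π·70² = -3848.45, centroid at (110.29, 29.71).
ΣA = 21351.55 mm², ΣAx_c = 1339550.19 mm³, ΣAy_c = 2153666.67 mm³.
x_c = 1339550.19/21351.55 = 62.74 mm; y_c = 2153666.67/21351.55 = 100.87 mm.

x_c = 62.74 mm, y_c = 100.87 mm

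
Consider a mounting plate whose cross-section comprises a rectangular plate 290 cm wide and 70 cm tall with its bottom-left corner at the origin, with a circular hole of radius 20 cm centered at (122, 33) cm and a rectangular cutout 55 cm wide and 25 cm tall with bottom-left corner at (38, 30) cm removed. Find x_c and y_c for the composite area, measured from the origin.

plate: A = 290 × 70 = 20300.00, centroid at (145.00, 35.00).
hole 1: A = −π·20² = -1256.64, centroid at (122.00, 33.00).
hole 2: A = −(55 × 25) = -1375.00, centroid at (65.50, 42.50).
ΣA = 17668.36 cm², ΣAx_c = 2700127.78 cm³, ΣAy_c = 610593.48 cm³.
x_c = 2700127.78/17668.36 = 152.82 cm; y_c = 610593.48/17668.36 = 34.56 cm.

x_c = 152.82 cm, y_c = 34.56 cm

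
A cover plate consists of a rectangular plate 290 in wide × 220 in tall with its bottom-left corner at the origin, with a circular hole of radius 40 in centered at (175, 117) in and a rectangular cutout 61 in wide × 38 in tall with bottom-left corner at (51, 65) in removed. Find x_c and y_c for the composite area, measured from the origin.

x_c = 144.94 in, y_c = 110.44 in

plate: A = 290 × 220 = 63800.00, centroid at (145.00, 110.00).
hole 1: A = −π·40² = -5026.55, centroid at (175.00, 117.00).
hole 2: A = −(61 × 38) = -2318.00, centroid at (81.50, 84.00).
ΣA = 56455.45 in²
ΣAx_c = (63800.00)(145.00) + (-5026.55)(175.00) + (-2318.00)(81.50) = 8182437.06 in³
ΣAy_c = (63800.00)(110.00) + (-5026.55)(117.00) + (-2318.00)(84.00) = 6235181.86 in³
x_c = 8182437.06 / 56455.45 = 144.94 in
y_c = 6235181.86 / 56455.45 = 110.44 in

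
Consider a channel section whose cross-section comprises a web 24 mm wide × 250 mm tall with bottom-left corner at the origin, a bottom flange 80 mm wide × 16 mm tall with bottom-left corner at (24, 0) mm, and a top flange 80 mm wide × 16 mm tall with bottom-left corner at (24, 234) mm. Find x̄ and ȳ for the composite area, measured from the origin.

web: A = 24 × 250 = 6000.00, centroid at (12.00, 125.00).
bottom flange: A = 80 × 16 = 1280.00, centroid at (64.00, 8.00).
top flange: A = 80 × 16 = 1280.00, centroid at (64.00, 242.00).
ΣA = 8560.00 mm², ΣAx̄ = 235840.00 mm³, ΣAȳ = 1070000.00 mm³.
x̄ = 235840.00/8560.00 = 27.55 mm; ȳ = 1070000.00/8560.00 = 125.00 mm.

x̄ = 27.55 mm, ȳ = 125.00 mm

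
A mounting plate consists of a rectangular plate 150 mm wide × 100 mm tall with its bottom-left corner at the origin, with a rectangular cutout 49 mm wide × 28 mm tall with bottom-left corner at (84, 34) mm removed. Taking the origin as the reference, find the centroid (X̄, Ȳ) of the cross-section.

X̄ = 71.63 mm, Ȳ = 50.20 mm

plate: A = 150 × 100 = 15000.00, centroid at (75.00, 50.00).
hole: A = −(49 × 28) = -1372.00, centroid at (108.50, 48.00).
ΣA = 13628.00 mm², ΣAX̄ = 976138.00 mm³, ΣAȲ = 684144.00 mm³.
X̄ = 976138.00/13628.00 = 71.63 mm; Ȳ = 684144.00/13628.00 = 50.20 mm.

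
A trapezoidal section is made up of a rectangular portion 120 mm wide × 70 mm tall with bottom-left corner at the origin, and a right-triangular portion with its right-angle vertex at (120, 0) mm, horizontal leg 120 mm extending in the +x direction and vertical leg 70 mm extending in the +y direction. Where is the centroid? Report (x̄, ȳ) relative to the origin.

rectangular portion: A = 120 × 70 = 8400.00, centroid at (60.00, 35.00).
triangular portion: A = ½·120·70 = 4200.00, centroid at (160.00, 23.33).
ΣA = 12600.00 mm², ΣAx̄ = 1176000.00 mm³, ΣAȳ = 392000.00 mm³.
x̄ = 1176000.00/12600.00 = 93.33 mm; ȳ = 392000.00/12600.00 = 31.11 mm.

x̄ = 93.33 mm, ȳ = 31.11 mm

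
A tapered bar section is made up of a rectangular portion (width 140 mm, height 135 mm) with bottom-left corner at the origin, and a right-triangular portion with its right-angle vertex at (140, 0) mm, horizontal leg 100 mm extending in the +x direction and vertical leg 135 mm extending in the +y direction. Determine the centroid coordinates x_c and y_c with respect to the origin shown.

rectangular portion: A = 140 × 135 = 18900.00, centroid at (70.00, 67.50).
triangular portion: A = ½·100·135 = 6750.00, centroid at (173.33, 45.00).
ΣA = 25650.00 mm²
ΣAx_c = (18900.00)(70.00) + (6750.00)(173.33) = 2493000.00 mm³
ΣAy_c = (18900.00)(67.50) + (6750.00)(45.00) = 1579500.00 mm³
x_c = 2493000.00 / 25650.00 = 97.19 mm
y_c = 1579500.00 / 25650.00 = 61.58 mm

x_c = 97.19 mm, y_c = 61.58 mm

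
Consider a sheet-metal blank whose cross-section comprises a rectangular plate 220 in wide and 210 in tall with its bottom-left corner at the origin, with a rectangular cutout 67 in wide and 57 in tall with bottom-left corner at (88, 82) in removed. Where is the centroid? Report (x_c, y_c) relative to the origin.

plate: A = 220 × 210 = 46200.00, centroid at (110.00, 105.00).
hole: A = −(67 × 57) = -3819.00, centroid at (121.50, 110.50).
ΣA = 42381.00 in²
ΣAx_c = (46200.00)(110.00) + (-3819.00)(121.50) = 4617991.50 in³
ΣAy_c = (46200.00)(105.00) + (-3819.00)(110.50) = 4429000.50 in³
x_c = 4617991.50 / 42381.00 = 108.96 in
y_c = 4429000.50 / 42381.00 = 104.50 in

x_c = 108.96 in, y_c = 104.50 in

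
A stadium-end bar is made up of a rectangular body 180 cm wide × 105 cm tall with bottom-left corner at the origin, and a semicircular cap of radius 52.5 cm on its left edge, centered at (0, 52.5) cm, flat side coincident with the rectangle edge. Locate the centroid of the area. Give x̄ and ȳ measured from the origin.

rectangular body: A = 180 × 105 = 18900.00, centroid at (90.00, 52.50).
semicircular end: A = ½π·52.5² = 4329.51, centroid at (-22.28, 52.50).
ΣA = 23229.51 cm², ΣAx̄ = 1604531.25 cm³, ΣAȳ = 1219549.14 cm³.
x̄ = 1604531.25/23229.51 = 69.07 cm; ȳ = 1219549.14/23229.51 = 52.50 cm.

x̄ = 69.07 cm, ȳ = 52.50 cm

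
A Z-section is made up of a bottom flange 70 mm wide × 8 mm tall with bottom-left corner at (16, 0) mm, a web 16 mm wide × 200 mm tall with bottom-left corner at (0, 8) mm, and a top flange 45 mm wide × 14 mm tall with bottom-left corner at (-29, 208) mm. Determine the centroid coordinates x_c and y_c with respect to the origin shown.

x_c = 11.40 mm, y_c = 110.09 mm

bottom flange: A = 70 × 8 = 560.00, centroid at (51.00, 4.00).
web: A = 16 × 200 = 3200.00, centroid at (8.00, 108.00).
top flange: A = 45 × 14 = 630.00, centroid at (-6.50, 215.00).
ΣA = 4390.00 mm², ΣAx_c = 50065.00 mm³, ΣAy_c = 483290.00 mm³.
x_c = 50065.00/4390.00 = 11.40 mm; y_c = 483290.00/4390.00 = 110.09 mm.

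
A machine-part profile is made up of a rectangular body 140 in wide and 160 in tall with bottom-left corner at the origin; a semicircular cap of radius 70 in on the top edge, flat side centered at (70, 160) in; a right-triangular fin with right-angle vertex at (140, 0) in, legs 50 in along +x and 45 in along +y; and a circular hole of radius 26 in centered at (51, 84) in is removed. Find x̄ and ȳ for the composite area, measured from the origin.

x̄ = 74.74 in, ȳ = 106.21 in

rectangular body: A = 140 × 160 = 22400.00, centroid at (70.00, 80.00).
semicircular top: A = ½π·70² = 7696.90, centroid at (70.00, 189.71).
triangular fin: A = ½·50·45 = 1125.00, centroid at (156.67, 15.00).
hole: A = −π·26² = -2123.72, centroid at (51.00, 84.00).
ΣA = 29098.19 in², ΣAx̄ = 2174723.59 in³, ΣAȳ = 3090653.79 in³.
x̄ = 2174723.59/29098.19 = 74.74 in; ȳ = 3090653.79/29098.19 = 106.21 in.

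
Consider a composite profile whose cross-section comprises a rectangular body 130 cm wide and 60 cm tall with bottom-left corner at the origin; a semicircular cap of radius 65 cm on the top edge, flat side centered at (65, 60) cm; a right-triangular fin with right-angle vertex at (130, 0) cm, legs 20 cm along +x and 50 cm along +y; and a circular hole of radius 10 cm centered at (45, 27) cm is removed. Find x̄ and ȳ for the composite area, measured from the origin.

rectangular body: A = 130 × 60 = 7800.00, centroid at (65.00, 30.00).
semicircular top: A = ½π·65² = 6636.61, centroid at (65.00, 87.59).
triangular fin: A = ½·20·50 = 500.00, centroid at (136.67, 16.67).
hole: A = −π·10² = -314.16, centroid at (45.00, 27.00).
ΣA = 14622.46 cm², ΣAx̄ = 992576.11 cm³, ΣAȳ = 815131.24 cm³.
x̄ = 992576.11/14622.46 = 67.88 cm; ȳ = 815131.24/14622.46 = 55.75 cm.

x̄ = 67.88 cm, ȳ = 55.75 cm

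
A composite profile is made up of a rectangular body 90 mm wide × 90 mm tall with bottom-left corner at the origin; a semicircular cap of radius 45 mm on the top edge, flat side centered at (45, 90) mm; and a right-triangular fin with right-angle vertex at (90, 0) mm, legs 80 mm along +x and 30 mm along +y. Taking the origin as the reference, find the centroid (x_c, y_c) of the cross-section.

rectangular body: A = 90 × 90 = 8100.00, centroid at (45.00, 45.00).
semicircular top: A = ½π·45² = 3180.86, centroid at (45.00, 109.10).
triangular fin: A = ½·80·30 = 1200.00, centroid at (116.67, 10.00).
ΣA = 12480.86 mm², ΣAx_c = 647638.82 mm³, ΣAy_c = 723527.63 mm³.
x_c = 647638.82/12480.86 = 51.89 mm; y_c = 723527.63/12480.86 = 57.97 mm.

x_c = 51.89 mm, y_c = 57.97 mm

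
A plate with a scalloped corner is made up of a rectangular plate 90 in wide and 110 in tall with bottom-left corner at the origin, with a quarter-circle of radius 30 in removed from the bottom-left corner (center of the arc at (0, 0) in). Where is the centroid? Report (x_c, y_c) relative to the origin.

x_c = 47.48 in, y_c = 58.25 in

Part | A | x̄ᵢ | ȳᵢ | A·x̄ᵢ | A·ȳᵢ
plate | 9900.00 | 45.00 | 55.00 | 445500.00 | 544500.00
removed quarter-circle | -706.86 | 12.73 | 12.73 | -9000.00 | -9000.00
Σ | 9193.14 |  |  | 436500.00 | 535500.00
x_c = 436500.00 / 9193.14 = 47.48 in
y_c = 535500.00 / 9193.14 = 58.25 in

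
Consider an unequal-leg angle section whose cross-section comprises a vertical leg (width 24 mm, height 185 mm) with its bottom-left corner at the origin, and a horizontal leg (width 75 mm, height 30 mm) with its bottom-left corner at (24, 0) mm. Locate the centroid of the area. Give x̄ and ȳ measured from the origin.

Part | A | x̄ᵢ | ȳᵢ | A·x̄ᵢ | A·ȳᵢ
vertical leg | 4440.00 | 12.00 | 92.50 | 53280.00 | 410700.00
horizontal leg | 2250.00 | 61.50 | 15.00 | 138375.00 | 33750.00
Σ | 6690.00 |  |  | 191655.00 | 444450.00
x̄ = 191655.00 / 6690.00 = 28.65 mm
ȳ = 444450.00 / 6690.00 = 66.43 mm

x̄ = 28.65 mm, ȳ = 66.43 mm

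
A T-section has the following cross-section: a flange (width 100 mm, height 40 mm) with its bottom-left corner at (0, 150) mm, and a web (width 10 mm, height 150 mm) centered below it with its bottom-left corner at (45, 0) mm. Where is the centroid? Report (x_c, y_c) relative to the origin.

x_c = 50.00 mm, y_c = 144.09 mm

web: A = 10 × 150 = 1500.00, centroid at (50.00, 75.00).
flange: A = 100 × 40 = 4000.00, centroid at (50.00, 170.00).
ΣA = 5500.00 mm²
ΣAx_c = (1500.00)(50.00) + (4000.00)(50.00) = 275000.00 mm³
ΣAy_c = (1500.00)(75.00) + (4000.00)(170.00) = 792500.00 mm³
x_c = 275000.00 / 5500.00 = 50.00 mm
y_c = 792500.00 / 5500.00 = 144.09 mm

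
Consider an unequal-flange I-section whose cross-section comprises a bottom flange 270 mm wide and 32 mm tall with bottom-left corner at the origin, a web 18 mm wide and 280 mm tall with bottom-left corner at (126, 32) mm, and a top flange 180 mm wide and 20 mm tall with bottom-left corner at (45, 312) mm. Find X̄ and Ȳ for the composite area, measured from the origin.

X̄ = 135.00 mm, Ȳ = 125.25 mm

Part | A | x̄ᵢ | ȳᵢ | A·x̄ᵢ | A·ȳᵢ
bottom flange | 8640.00 | 135.00 | 16.00 | 1166400.00 | 138240.00
web | 5040.00 | 135.00 | 172.00 | 680400.00 | 866880.00
top flange | 3600.00 | 135.00 | 322.00 | 486000.00 | 1159200.00
Σ | 17280.00 |  |  | 2332800.00 | 2164320.00
X̄ = 2332800.00 / 17280.00 = 135.00 mm
Ȳ = 2164320.00 / 17280.00 = 125.25 mm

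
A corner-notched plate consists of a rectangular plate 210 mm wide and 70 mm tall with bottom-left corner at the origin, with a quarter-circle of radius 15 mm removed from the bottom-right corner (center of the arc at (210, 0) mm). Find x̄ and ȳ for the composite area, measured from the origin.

Part | A | x̄ᵢ | ȳᵢ | A·x̄ᵢ | A·ȳᵢ
plate | 14700.00 | 105.00 | 35.00 | 1543500.00 | 514500.00
removed quarter-circle | -176.71 | 203.63 | 6.37 | -35985.06 | -1125.00
Σ | 14523.29 |  |  | 1507514.94 | 513375.00
x̄ = 1507514.94 / 14523.29 = 103.80 mm
ȳ = 513375.00 / 14523.29 = 35.35 mm

x̄ = 103.80 mm, ȳ = 35.35 mm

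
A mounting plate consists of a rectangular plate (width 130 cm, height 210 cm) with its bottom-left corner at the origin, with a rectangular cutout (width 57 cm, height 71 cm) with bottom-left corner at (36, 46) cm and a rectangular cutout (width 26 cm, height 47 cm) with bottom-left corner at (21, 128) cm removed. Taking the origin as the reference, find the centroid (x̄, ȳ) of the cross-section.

x̄ = 66.81 cm, ȳ = 106.74 cm

Part | A | x̄ᵢ | ȳᵢ | A·x̄ᵢ | A·ȳᵢ
plate | 27300.00 | 65.00 | 105.00 | 1774500.00 | 2866500.00
hole 1 | -4047.00 | 64.50 | 81.50 | -261031.50 | -329830.50
hole 2 | -1222.00 | 34.00 | 151.50 | -41548.00 | -185133.00
Σ | 22031.00 |  |  | 1471920.50 | 2351536.50
x̄ = 1471920.50 / 22031.00 = 66.81 cm
ȳ = 2351536.50 / 22031.00 = 106.74 cm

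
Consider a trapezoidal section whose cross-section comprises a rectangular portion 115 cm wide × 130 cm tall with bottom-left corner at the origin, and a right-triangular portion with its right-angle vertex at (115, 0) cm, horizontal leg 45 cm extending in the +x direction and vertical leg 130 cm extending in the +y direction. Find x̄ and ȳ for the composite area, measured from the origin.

x̄ = 69.36 cm, ȳ = 61.45 cm

Part | A | x̄ᵢ | ȳᵢ | A·x̄ᵢ | A·ȳᵢ
rectangular portion | 14950.00 | 57.50 | 65.00 | 859625.00 | 971750.00
triangular portion | 2925.00 | 130.00 | 43.33 | 380250.00 | 126750.00
Σ | 17875.00 |  |  | 1239875.00 | 1098500.00
x̄ = 1239875.00 / 17875.00 = 69.36 cm
ȳ = 1098500.00 / 17875.00 = 61.45 cm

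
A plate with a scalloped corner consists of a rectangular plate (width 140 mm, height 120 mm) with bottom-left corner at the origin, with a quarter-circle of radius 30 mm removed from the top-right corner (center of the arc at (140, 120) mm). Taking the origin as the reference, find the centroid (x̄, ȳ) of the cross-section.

Part | A | x̄ᵢ | ȳᵢ | A·x̄ᵢ | A·ȳᵢ
plate | 16800.00 | 70.00 | 60.00 | 1176000.00 | 1008000.00
removed quarter-circle | -706.86 | 127.27 | 107.27 | -89960.17 | -75823.00
Σ | 16093.14 |  |  | 1086039.83 | 932177.00
x̄ = 1086039.83 / 16093.14 = 67.48 mm
ȳ = 932177.00 / 16093.14 = 57.92 mm

x̄ = 67.48 mm, ȳ = 57.92 mm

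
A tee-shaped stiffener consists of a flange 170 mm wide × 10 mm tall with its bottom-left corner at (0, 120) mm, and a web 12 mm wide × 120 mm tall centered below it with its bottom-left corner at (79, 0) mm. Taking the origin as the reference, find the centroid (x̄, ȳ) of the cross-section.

x̄ = 85.00 mm, ȳ = 95.19 mm

Part | A | x̄ᵢ | ȳᵢ | A·x̄ᵢ | A·ȳᵢ
web | 1440.00 | 85.00 | 60.00 | 122400.00 | 86400.00
flange | 1700.00 | 85.00 | 125.00 | 144500.00 | 212500.00
Σ | 3140.00 |  |  | 266900.00 | 298900.00
x̄ = 266900.00 / 3140.00 = 85.00 mm
ȳ = 298900.00 / 3140.00 = 95.19 mm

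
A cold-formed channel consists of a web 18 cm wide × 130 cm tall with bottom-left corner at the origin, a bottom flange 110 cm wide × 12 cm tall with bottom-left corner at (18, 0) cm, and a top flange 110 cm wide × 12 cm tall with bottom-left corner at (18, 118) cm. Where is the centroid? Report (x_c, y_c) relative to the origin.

x_c = 42.93 cm, y_c = 65.00 cm

web: A = 18 × 130 = 2340.00, centroid at (9.00, 65.00).
bottom flange: A = 110 × 12 = 1320.00, centroid at (73.00, 6.00).
top flange: A = 110 × 12 = 1320.00, centroid at (73.00, 124.00).
ΣA = 4980.00 cm²
ΣAx_c = (2340.00)(9.00) + (1320.00)(73.00) + (1320.00)(73.00) = 213780.00 cm³
ΣAy_c = (2340.00)(65.00) + (1320.00)(6.00) + (1320.00)(124.00) = 323700.00 cm³
x_c = 213780.00 / 4980.00 = 42.93 cm
y_c = 323700.00 / 4980.00 = 65.00 cm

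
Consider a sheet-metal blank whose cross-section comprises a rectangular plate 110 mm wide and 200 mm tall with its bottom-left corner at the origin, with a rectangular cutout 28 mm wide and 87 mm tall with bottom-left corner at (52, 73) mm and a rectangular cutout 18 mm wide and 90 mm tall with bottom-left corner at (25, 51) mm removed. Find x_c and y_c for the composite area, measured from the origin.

x_c = 55.40 mm, y_c = 98.12 mm

plate: A = 110 × 200 = 22000.00, centroid at (55.00, 100.00).
hole 1: A = −(28 × 87) = -2436.00, centroid at (66.00, 116.50).
hole 2: A = −(18 × 90) = -1620.00, centroid at (34.00, 96.00).
ΣA = 17944.00 mm²
ΣAx_c = (22000.00)(55.00) + (-2436.00)(66.00) + (-1620.00)(34.00) = 994144.00 mm³
ΣAy_c = (22000.00)(100.00) + (-2436.00)(116.50) + (-1620.00)(96.00) = 1760686.00 mm³
x_c = 994144.00 / 17944.00 = 55.40 mm
y_c = 1760686.00 / 17944.00 = 98.12 mm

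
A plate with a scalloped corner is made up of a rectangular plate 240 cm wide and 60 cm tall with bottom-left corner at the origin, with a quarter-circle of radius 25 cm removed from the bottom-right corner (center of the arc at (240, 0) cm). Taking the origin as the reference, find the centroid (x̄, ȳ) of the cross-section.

x̄ = 116.14 cm, ȳ = 30.68 cm

plate: A = 240 × 60 = 14400.00, centroid at (120.00, 30.00).
removed quarter-circle: A = −¼π·25² = -490.87, centroid at (229.39, 10.61).
ΣA = 13909.13 cm², ΣAx̄ = 1615398.61 cm³, ΣAȳ = 426791.67 cm³.
x̄ = 1615398.61/13909.13 = 116.14 cm; ȳ = 426791.67/13909.13 = 30.68 cm.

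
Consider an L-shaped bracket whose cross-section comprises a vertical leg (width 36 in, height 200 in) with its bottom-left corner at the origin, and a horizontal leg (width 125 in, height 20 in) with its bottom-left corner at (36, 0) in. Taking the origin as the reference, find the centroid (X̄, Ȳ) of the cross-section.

X̄ = 38.75 in, Ȳ = 76.80 in

Part | A | x̄ᵢ | ȳᵢ | A·x̄ᵢ | A·ȳᵢ
vertical leg | 7200.00 | 18.00 | 100.00 | 129600.00 | 720000.00
horizontal leg | 2500.00 | 98.50 | 10.00 | 246250.00 | 25000.00
Σ | 9700.00 |  |  | 375850.00 | 745000.00
X̄ = 375850.00 / 9700.00 = 38.75 in
Ȳ = 745000.00 / 9700.00 = 76.80 in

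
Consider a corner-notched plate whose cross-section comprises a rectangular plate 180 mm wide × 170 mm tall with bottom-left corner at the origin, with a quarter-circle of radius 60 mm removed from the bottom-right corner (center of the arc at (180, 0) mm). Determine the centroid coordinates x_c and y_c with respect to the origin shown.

x_c = 83.43 mm, y_c = 91.06 mm

plate: A = 180 × 170 = 30600.00, centroid at (90.00, 85.00).
removed quarter-circle: A = −¼π·60² = -2827.43, centroid at (154.54, 25.46).
ΣA = 27772.57 mm²
ΣAx_c = (30600.00)(90.00) + (-2827.43)(154.54) = 2317061.99 mm³
ΣAy_c = (30600.00)(85.00) + (-2827.43)(25.46) = 2529000.00 mm³
x_c = 2317061.99 / 27772.57 = 83.43 mm
y_c = 2529000.00 / 27772.57 = 91.06 mm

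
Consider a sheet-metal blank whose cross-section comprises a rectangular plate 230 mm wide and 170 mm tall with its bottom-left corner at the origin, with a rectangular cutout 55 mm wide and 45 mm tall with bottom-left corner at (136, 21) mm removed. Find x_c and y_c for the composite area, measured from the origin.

x_c = 111.72 mm, y_c = 87.80 mm

Part | A | x̄ᵢ | ȳᵢ | A·x̄ᵢ | A·ȳᵢ
plate | 39100.00 | 115.00 | 85.00 | 4496500.00 | 3323500.00
hole | -2475.00 | 163.50 | 43.50 | -404662.50 | -107662.50
Σ | 36625.00 |  |  | 4091837.50 | 3215837.50
x_c = 4091837.50 / 36625.00 = 111.72 mm
y_c = 3215837.50 / 36625.00 = 87.80 mm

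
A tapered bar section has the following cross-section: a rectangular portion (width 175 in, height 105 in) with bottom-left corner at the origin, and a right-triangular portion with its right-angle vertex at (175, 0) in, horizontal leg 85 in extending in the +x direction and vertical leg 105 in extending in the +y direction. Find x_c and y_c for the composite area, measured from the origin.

rectangular portion: A = 175 × 105 = 18375.00, centroid at (87.50, 52.50).
triangular portion: A = ½·85·105 = 4462.50, centroid at (203.33, 35.00).
ΣA = 22837.50 in², ΣAx_c = 2515187.50 in³, ΣAy_c = 1120875.00 in³.
x_c = 2515187.50/22837.50 = 110.13 in; y_c = 1120875.00/22837.50 = 49.08 in.

x_c = 110.13 in, y_c = 49.08 in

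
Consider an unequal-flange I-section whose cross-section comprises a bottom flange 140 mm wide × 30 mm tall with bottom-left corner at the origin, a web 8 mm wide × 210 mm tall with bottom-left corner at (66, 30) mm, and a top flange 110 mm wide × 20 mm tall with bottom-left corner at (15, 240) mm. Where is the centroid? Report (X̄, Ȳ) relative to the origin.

Part | A | x̄ᵢ | ȳᵢ | A·x̄ᵢ | A·ȳᵢ
bottom flange | 4200.00 | 70.00 | 15.00 | 294000.00 | 63000.00
web | 1680.00 | 70.00 | 135.00 | 117600.00 | 226800.00
top flange | 2200.00 | 70.00 | 250.00 | 154000.00 | 550000.00
Σ | 8080.00 |  |  | 565600.00 | 839800.00
X̄ = 565600.00 / 8080.00 = 70.00 mm
Ȳ = 839800.00 / 8080.00 = 103.94 mm

X̄ = 70.00 mm, Ȳ = 103.94 mm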